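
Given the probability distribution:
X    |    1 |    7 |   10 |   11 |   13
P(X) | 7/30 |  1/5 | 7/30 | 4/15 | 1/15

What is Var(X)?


E[X] = 233/30
E[X²] = 769/10
Var(X) = E[X²] - (E[X])² = 769/10 - 54289/900 = 14921/900

Var(X) = 14921/900 ≈ 16.5789


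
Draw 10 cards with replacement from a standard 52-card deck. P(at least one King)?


P(not a King) = 48/52 = 12/13
P(none in 10 draws) = (12/13)^10 = 61917364224/137858491849
P(≥1 King) = 1 - 61917364224/137858491849 = 75941127625/137858491849

P = 75941127625/137858491849 ≈ 55.09%


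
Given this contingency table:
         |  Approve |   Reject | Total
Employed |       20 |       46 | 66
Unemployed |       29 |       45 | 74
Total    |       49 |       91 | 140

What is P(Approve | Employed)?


P(Approve | Employed) = 20/(20+46) = 20/66 = 10/33

P(Approve|Employed) = 10/33 ≈ 30.30%


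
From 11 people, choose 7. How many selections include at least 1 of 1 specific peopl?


Complement: C(11,7) - C(10,7) = 330 - 120 = 210

210


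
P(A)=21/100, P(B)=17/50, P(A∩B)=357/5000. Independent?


P(A)×P(B) = 357/5000
P(A∩B) = 357/5000
Equal ✓ → Independent

Yes, independent


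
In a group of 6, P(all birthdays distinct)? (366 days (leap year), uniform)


P(all different) = Π(366-i)/366 for i=0..5
= (366/366)×(365/366)×...×(361/366)
= 0.959646

P ≈ 0.9596 ≈ 95.96%


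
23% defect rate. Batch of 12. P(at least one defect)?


P(all good) = (77/100)^12 = 43439888521963583647921/1000000000000000000000000
P(≥1 defect) = 956560111478036416352079/1000000000000000000000000

P = 956560111478036416352079/1000000000000000000000000 ≈ 95.66%


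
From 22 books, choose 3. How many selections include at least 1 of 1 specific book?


Complement: C(22,3) - C(21,3) = 1540 - 1330 = 210

210


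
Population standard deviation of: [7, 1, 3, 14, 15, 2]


Mean = 42/6 = 7
  (7-7)²=0
  (1-7)²=36
  (3-7)²=16
  (14-7)²=49
  (15-7)²=64
  (2-7)²=25
Σ(x-μ)² = 190
σ² = 190/6 = 95/3

σ = √(95/3) ≈ 5.6273


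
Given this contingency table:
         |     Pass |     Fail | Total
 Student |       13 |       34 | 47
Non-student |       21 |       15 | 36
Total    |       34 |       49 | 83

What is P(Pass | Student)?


P(Pass | Student) = 13/(13+34) = 13/47

P(Pass|Student) = 13/47 ≈ 27.66%


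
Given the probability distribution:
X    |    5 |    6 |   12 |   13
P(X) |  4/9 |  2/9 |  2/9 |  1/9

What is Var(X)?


E[X] = 23/3
E[X²] = 629/9
Var(X) = E[X²] - (E[X])² = 629/9 - 529/9 = 100/9

Var(X) = 100/9 ≈ 11.1111


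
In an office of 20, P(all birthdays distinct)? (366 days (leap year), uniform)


P(all different) = Π(366-i)/366 for i=0..19
= (366/366)×(365/366)×...×(347/366)
= 0.589430

P ≈ 0.5894 ≈ 58.94%


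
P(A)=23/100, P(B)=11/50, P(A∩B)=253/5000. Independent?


P(A)×P(B) = 253/5000
P(A∩B) = 253/5000
Equal ✓ → Independent

Yes, independent


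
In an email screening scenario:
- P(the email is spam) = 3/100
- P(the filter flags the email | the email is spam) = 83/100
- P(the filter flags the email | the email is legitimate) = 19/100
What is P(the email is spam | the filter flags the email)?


Using Bayes' theorem:
P(A|B) = P(B|A)·P(A) / P(B)

P(the filter flags the email) = 83/100 × 3/100 + 19/100 × 97/100
= 249/10000 + 1843/10000 = 523/2500

P(the email is spam|the filter flags the email) = (249/10000) / (523/2500) = 249/2092

P(the email is spam|the filter flags the email) = 249/2092 ≈ 11.90%


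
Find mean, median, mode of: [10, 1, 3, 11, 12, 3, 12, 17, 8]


Sorted: [1, 3, 3, 8, 10, 11, 12, 12, 17]
Mean = 77/9
Median = 10
Freq: {10: 1, 1: 1, 3: 2, 11: 1, 12: 2, 17: 1, 8: 1}
Mode: [3, 12]

Mean=77/9, Median=10, Mode=[3, 12]


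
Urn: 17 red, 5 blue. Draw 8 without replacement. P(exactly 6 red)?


Hypergeometric: C(17,6)×C(5,2)/C(22,8)
= 12376×10/319770 = 728/1881

P(X=6) = 728/1881 ≈ 38.70%


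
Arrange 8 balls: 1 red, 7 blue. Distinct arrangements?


8!/(1!×7!) = 8

8


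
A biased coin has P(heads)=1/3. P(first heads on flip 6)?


Geometric: P(X=6) = (1-p)^(k-1)×p = (2/3)^5×1/3 = 32/729

P(X=6) = 32/729 ≈ 4.39%


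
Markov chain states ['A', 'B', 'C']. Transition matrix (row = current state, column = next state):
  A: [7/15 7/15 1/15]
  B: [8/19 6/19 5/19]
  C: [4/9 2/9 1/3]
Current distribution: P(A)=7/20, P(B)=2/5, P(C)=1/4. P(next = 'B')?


P(next=B) = Σᵢ P(now=i)×P(i→B)
= 7/20×7/15 + 2/5×6/19 + 1/4×2/9
= 49/300 + 12/95 + 1/18 = 5903/17100

P = 5903/17100 ≈ 0.3452


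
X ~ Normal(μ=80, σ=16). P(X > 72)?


z = (72-80)/16 = -0.5
P(X > 72) = 1 - P(Z ≤ -0.5) = 1 - 0.3085 = 0.6915

P(X > 72) ≈ 0.6915


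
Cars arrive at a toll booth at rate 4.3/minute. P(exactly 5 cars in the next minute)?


Poisson(λ=4.3): P(X=5) = e^(-λ)×λ^k/k!
= e^(-4.3) × 4.3^5 / 5!
≈ 0.01356855901 × 1470.08443 / 120 ≈ 0.166224

P(X=5) ≈ 0.166224 ≈ 16.62%


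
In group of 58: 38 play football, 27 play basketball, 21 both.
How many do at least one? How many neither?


|A∪B| = 38+27-21 = 44
Neither = 58-44 = 14

At least one: 44; Neither: 14


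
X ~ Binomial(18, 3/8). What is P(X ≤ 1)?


P(X ≤ 1) = Σ P(X=i) for i=0..1
P(X=0) = 3814697265625/18014398509481984
P(X=1) = 20599365234375/9007199254740992
Sum = 45013427734375/18014398509481984

P(X ≤ 1) = 45013427734375/18014398509481984 ≈ 0.25%


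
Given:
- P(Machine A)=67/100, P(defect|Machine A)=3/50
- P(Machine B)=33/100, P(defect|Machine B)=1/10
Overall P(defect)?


P(B) = Σ P(B|Aᵢ)×P(Aᵢ)
  3/50×67/100 = 201/5000
  1/10×33/100 = 33/1000
Sum = 183/2500

P(defect) = 183/2500 ≈ 7.32%


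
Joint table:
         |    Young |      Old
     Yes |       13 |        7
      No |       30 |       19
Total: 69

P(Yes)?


P(Yes) = (13+7)/69 = 20/69

P(Yes) = 20/69 ≈ 28.99%


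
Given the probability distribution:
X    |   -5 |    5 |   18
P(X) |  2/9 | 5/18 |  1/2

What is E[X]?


E[X] = Σ x·P(X=x)
= (-5)×(2/9) + (5)×(5/18) + (18)×(1/2)
= 167/18

E[X] = 167/18


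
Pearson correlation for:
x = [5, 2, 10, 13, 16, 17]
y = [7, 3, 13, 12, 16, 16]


n=6, Σx=63, Σy=67, Σxy=855, Σx²=843, Σy²=883
r = (6×855 - 63×67)/√((6×843 - 63²)(6×883 - 67²))
= 909/√(1089×809) = 909/√881001 ≈ 909/938.6165 ≈ 0.9684

r ≈ 0.9684


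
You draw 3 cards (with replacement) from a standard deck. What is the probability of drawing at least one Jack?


P(not a Jack) = 48/52 = 12/13
P(none in 3 draws) = (12/13)^3 = 1728/2197
P(≥1 Jack) = 1 - 1728/2197 = 469/2197

P = 469/2197 ≈ 21.35%


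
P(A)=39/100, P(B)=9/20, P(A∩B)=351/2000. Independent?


P(A)×P(B) = 351/2000
P(A∩B) = 351/2000
Equal ✓ → Independent

Yes, independent


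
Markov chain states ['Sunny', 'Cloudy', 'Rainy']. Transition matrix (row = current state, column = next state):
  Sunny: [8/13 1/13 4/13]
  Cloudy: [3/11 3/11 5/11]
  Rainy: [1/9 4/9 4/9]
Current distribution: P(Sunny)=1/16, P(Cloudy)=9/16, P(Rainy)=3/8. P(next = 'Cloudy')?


P(next=Cloudy) = Σᵢ P(now=i)×P(i→Cloudy)
= 1/16×1/13 + 9/16×3/11 + 3/8×4/9
= 1/208 + 27/176 + 1/6 = 1115/3432

P = 1115/3432 ≈ 0.3249


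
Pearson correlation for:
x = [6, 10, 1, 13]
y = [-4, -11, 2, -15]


n=4, Σx=30, Σy=-28, Σxy=-327, Σx²=306, Σy²=366
r = (4×(-327) - 30×(-28))/√((4×306 - 30²)(4×366 - (-28)²))
= -468/√(324×680) = -468/√220320 ≈ -468/469.3826 ≈ -0.9971

r ≈ -0.9971


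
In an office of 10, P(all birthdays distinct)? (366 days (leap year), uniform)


P(all different) = Π(366-i)/366 for i=0..9
= (366/366)×(365/366)×...×(357/366)
= 0.883355

P ≈ 0.8834 ≈ 88.34%


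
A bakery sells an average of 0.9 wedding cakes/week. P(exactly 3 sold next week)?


Poisson(λ=0.9): P(X=3) = e^(-λ)×λ^k/k!
= e^(-0.9) × 0.9^3 / 3!
≈ 0.4065696597 × 0.729 / 6 ≈ 0.049398

P(X=3) ≈ 0.049398 ≈ 4.94%


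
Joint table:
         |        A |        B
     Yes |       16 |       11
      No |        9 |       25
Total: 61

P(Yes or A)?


P(Yes∨A) = P(Yes) + P(A) - P(Yes∧A)
= (27 + 25 - 16)/61 = 36/61

P = 36/61 ≈ 59.02%


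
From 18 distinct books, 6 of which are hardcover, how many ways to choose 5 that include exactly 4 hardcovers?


Choose 4 of the 6 hardcovers and 1 of the other 12 books:
C(6,4)×C(12,1) = 15×12 = 180

180


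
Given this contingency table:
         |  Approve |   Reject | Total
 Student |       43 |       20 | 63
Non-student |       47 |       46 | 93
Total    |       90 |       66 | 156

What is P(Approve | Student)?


P(Approve | Student) = 43/(43+20) = 43/63

P(Approve|Student) = 43/63 ≈ 68.25%


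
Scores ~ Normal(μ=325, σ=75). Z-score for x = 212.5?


z = (x - μ)/σ = (212.5 - 325)/75 = -1.5

z = -1.5


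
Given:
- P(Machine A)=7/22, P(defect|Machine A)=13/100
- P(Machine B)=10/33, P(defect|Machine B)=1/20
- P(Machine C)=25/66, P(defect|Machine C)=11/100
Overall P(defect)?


P(B) = Σ P(B|Aᵢ)×P(Aᵢ)
  13/100×7/22 = 91/2200
  1/20×10/33 = 1/66
  11/100×25/66 = 1/24
Sum = 27/275

P(defect) = 27/275 ≈ 9.82%


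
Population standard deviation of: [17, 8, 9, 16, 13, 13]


Mean = 76/6 = 38/3
  (17-38/3)²=169/9
  (8-38/3)²=196/9
  (9-38/3)²=121/9
  (16-38/3)²=100/9
  (13-38/3)²=1/9
  (13-38/3)²=1/9
Σ(x-μ)² = 196/3
σ² = (196/3)/6 = 98/9

σ = √(98/9) ≈ 3.2998


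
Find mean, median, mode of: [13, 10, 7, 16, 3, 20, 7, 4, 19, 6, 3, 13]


Sorted: [3, 3, 4, 6, 7, 7, 10, 13, 13, 16, 19, 20]
Mean = 121/12
Median = 17/2
Freq: {13: 2, 10: 1, 7: 2, 16: 1, 3: 2, 20: 1, 4: 1, 19: 1, 6: 1}
Mode: [3, 7, 13]

Mean=121/12, Median=17/2, Mode=[3, 7, 13]


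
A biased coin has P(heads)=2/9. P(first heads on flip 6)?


Geometric: P(X=6) = (1-p)^(k-1)×p = (7/9)^5×2/9 = 33614/531441

P(X=6) = 33614/531441 ≈ 6.33%


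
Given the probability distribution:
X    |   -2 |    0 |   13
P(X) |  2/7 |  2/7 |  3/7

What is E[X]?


E[X] = Σ x·P(X=x)
= (-2)×(2/7) + (0)×(2/7) + (13)×(3/7)
= 5

E[X] = 5


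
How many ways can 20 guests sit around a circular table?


Circular arrangements of 20 distinct objects: fix one position to break rotational symmetry.
(n-1)! = 19! = 121645100408832000

121645100408832000


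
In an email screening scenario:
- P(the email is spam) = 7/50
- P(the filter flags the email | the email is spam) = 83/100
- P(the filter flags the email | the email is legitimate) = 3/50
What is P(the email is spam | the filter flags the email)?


Using Bayes' theorem:
P(A|B) = P(B|A)·P(A) / P(B)

P(the filter flags the email) = 83/100 × 7/50 + 3/50 × 43/50
= 581/5000 + 129/2500 = 839/5000

P(the email is spam|the filter flags the email) = (581/5000) / (839/5000) = 581/839

P(the email is spam|the filter flags the email) = 581/839 ≈ 69.25%


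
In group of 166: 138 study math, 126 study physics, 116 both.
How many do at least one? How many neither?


|A∪B| = 138+126-116 = 148
Neither = 166-148 = 18

At least one: 148; Neither: 18


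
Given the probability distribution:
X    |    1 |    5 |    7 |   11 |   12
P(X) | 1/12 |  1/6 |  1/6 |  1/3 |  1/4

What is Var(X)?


E[X] = 35/4
E[X²] = 355/4
Var(X) = E[X²] - (E[X])² = 355/4 - 1225/16 = 195/16

Var(X) = 195/16 ≈ 12.1875


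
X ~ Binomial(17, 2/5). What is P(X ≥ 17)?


P(X ≥ 17) = Σ P(X=i) for i=17..17
P(X=17) = 131072/762939453125
Sum = 131072/762939453125

P(X ≥ 17) = 131072/762939453125 ≈ 0.00%


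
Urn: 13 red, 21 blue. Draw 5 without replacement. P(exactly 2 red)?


Hypergeometric: C(13,2)×C(21,3)/C(34,5)
= 78×1330/278256 = 8645/23188

P(X=2) = 8645/23188 ≈ 37.28%


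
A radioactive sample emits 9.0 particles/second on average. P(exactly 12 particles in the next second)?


Poisson(λ=9.0): P(X=12) = e^(-λ)×λ^k/k!
= e^(-9.0) × 9.0^12 / 12!
≈ 0.0001234098041 × 282429536481 / 479001600 ≈ 0.072765

P(X=12) ≈ 0.072765 ≈ 7.28%


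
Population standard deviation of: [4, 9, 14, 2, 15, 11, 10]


Mean = 65/7
  (4-65/7)²=1369/49
  (9-65/7)²=4/49
  (14-65/7)²=1089/49
  (2-65/7)²=2601/49
  (15-65/7)²=1600/49
  (11-65/7)²=144/49
  (10-65/7)²=25/49
Σ(x-μ)² = 976/7
σ² = (976/7)/7 = 976/49

σ = √(976/49) ≈ 4.4630


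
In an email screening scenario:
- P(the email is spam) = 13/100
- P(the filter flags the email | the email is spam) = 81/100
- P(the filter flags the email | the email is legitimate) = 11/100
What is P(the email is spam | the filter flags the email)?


Using Bayes' theorem:
P(A|B) = P(B|A)·P(A) / P(B)

P(the filter flags the email) = 81/100 × 13/100 + 11/100 × 87/100
= 1053/10000 + 957/10000 = 201/1000

P(the email is spam|the filter flags the email) = (1053/10000) / (201/1000) = 351/670

P(the email is spam|the filter flags the email) = 351/670 ≈ 52.39%


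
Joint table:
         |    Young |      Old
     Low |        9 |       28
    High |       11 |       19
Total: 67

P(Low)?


P(Low) = (9+28)/67 = 37/67

P(Low) = 37/67 ≈ 55.22%


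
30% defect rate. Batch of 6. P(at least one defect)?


P(all good) = (7/10)^6 = 117649/1000000
P(≥1 defect) = 882351/1000000

P = 882351/1000000 ≈ 88.24%


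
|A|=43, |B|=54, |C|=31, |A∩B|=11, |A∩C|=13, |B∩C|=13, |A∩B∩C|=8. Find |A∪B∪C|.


|A∪B∪C| = 43+54+31-11-13-13+8 = 99

|A∪B∪C| = 99


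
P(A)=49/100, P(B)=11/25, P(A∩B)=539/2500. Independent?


P(A)×P(B) = 539/2500
P(A∩B) = 539/2500
Equal ✓ → Independent

Yes, independent


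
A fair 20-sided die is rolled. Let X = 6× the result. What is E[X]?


E[die] = (1+20)/2 = 21/2
E[X] = 6 × 21/2 = 63

E[X] = 63


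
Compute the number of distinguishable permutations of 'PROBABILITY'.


Letters: 11, freq: {'P': 1, 'R': 1, 'O': 1, 'B': 2, 'A': 1, 'I': 2, 'L': 1, 'T': 1, 'Y': 1}
11!/(1!×1!×1!×2!×1!×2!×1!×1!×1!) = 39916800/4 = 9979200

9979200


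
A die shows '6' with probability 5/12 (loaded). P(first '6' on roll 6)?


Geometric: P(X=6) = (1-p)^(k-1)×p = (7/12)^5×5/12 = 84035/2985984

P(X=6) = 84035/2985984 ≈ 2.81%


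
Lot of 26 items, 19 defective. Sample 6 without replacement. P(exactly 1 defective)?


Hypergeometric: C(19,1)×C(7,5)/C(26,6)
= 19×21/230230 = 57/32890

P(X=1) = 57/32890 ≈ 0.17%


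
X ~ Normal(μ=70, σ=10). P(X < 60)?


z = (60-70)/10 = -1.0
P(Z < -1.0) = 0.1587

P(X < 60) ≈ 0.1587


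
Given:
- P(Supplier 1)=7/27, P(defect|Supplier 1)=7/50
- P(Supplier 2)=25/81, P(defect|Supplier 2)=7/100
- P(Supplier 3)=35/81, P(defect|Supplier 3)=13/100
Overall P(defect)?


P(B) = Σ P(B|Aᵢ)×P(Aᵢ)
  7/50×7/27 = 49/1350
  7/100×25/81 = 7/324
  13/100×35/81 = 91/1620
Sum = 77/675

P(defect) = 77/675 ≈ 11.41%


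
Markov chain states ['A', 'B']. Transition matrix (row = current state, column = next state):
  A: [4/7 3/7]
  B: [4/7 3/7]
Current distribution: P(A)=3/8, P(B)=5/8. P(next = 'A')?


P(next=A) = Σᵢ P(now=i)×P(i→A)
= 3/8×4/7 + 5/8×4/7
= 3/14 + 5/14 = 4/7

P = 4/7 ≈ 0.5714


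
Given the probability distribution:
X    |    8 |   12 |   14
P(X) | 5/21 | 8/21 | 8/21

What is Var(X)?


E[X] = 248/21
E[X²] = 3040/21
Var(X) = E[X²] - (E[X])² = 3040/21 - 61504/441 = 2336/441

Var(X) = 2336/441 ≈ 5.2971


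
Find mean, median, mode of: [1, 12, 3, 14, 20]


Sorted: [1, 3, 12, 14, 20]
Mean = 50/5 = 10
Median = 12
Freq: {1: 1, 12: 1, 3: 1, 14: 1, 20: 1}
Mode: No mode

Mean=10, Median=12, Mode=No mode


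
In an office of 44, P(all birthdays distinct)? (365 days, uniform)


P(all different) = Π(365-i)/365 for i=0..43
= (365/365)×(364/365)×...×(322/365)
= 0.067115

P ≈ 0.0671 ≈ 6.71%


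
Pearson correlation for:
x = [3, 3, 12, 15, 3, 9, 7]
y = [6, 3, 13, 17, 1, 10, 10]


n=7, Σx=52, Σy=60, Σxy=601, Σx²=526, Σy²=704
r = (7×601 - 52×60)/√((7×526 - 52²)(7×704 - 60²))
= 1087/√(978×1328) = 1087/√1298784 ≈ 1087/1139.6420 ≈ 0.9538

r ≈ 0.9538


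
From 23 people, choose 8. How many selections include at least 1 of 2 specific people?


Complement: C(23,8) - C(21,8) = 490314 - 203490 = 286824

286824


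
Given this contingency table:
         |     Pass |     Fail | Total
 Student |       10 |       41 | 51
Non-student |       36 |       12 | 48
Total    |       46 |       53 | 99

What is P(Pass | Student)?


P(Pass | Student) = 10/(10+41) = 10/51

P(Pass|Student) = 10/51 ≈ 19.61%


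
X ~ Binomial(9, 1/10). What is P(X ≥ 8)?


P(X ≥ 8) = Σ P(X=i) for i=8..9
P(X=8) = 81/1000000000
P(X=9) = 1/1000000000
Sum = 41/500000000

P(X ≥ 8) = 41/500000000 ≈ 0.00%


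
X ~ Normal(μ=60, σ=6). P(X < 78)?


z = (78-60)/6 = 3.0
P(Z < 3.0) = 0.9987

P(X < 78) ≈ 0.9987


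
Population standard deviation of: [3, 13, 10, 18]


Mean = 44/4 = 11
  (3-11)²=64
  (13-11)²=4
  (10-11)²=1
  (18-11)²=49
Σ(x-μ)² = 118
σ² = 118/4 = 59/2

σ = √(59/2) ≈ 5.4314


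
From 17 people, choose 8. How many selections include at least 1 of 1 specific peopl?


Complement: C(17,8) - C(16,8) = 24310 - 12870 = 11440

11440


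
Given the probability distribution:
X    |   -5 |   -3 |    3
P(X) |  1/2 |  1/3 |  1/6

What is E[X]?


E[X] = Σ x·P(X=x)
= (-5)×(1/2) + (-3)×(1/3) + (3)×(1/6)
= -3

E[X] = -3


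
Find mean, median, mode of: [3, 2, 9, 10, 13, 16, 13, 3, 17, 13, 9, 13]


Sorted: [2, 3, 3, 9, 9, 10, 13, 13, 13, 13, 16, 17]
Mean = 121/12
Median = 23/2
Freq: {3: 2, 2: 1, 9: 2, 10: 1, 13: 4, 16: 1, 17: 1}
Mode: [13]

Mean=121/12, Median=23/2, Mode=13


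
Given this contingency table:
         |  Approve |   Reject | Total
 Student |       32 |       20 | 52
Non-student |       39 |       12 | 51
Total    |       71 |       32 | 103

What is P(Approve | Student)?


P(Approve | Student) = 32/(32+20) = 32/52 = 8/13

P(Approve|Student) = 8/13 ≈ 61.54%


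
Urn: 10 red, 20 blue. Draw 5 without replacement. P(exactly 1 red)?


Hypergeometric: C(10,1)×C(20,4)/C(30,5)
= 10×4845/142506 = 8075/23751

P(X=1) = 8075/23751 ≈ 34.00%


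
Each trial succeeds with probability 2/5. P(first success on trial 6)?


Geometric: P(X=6) = (1-p)^(k-1)×p = (3/5)^5×2/5 = 486/15625

P(X=6) = 486/15625 ≈ 3.11%


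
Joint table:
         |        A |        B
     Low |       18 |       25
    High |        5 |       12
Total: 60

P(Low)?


P(Low) = (18+25)/60 = 43/60

P(Low) = 43/60 ≈ 71.67%


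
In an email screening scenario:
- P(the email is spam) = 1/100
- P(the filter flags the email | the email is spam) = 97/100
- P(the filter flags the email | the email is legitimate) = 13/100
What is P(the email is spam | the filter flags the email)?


Using Bayes' theorem:
P(A|B) = P(B|A)·P(A) / P(B)

P(the filter flags the email) = 97/100 × 1/100 + 13/100 × 99/100
= 97/10000 + 1287/10000 = 173/1250

P(the email is spam|the filter flags the email) = (97/10000) / (173/1250) = 97/1384

P(the email is spam|the filter flags the email) = 97/1384 ≈ 7.01%


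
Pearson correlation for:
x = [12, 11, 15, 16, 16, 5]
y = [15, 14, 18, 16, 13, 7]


n=6, Σx=75, Σy=83, Σxy=1103, Σx²=1027, Σy²=1219
r = (6×1103 - 75×83)/√((6×1027 - 75²)(6×1219 - 83²))
= 393/√(537×425) = 393/√228225 ≈ 393/477.7290 ≈ 0.8226

r ≈ 0.8226


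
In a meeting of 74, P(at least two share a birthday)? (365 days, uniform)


P(all different) = Π(365-i)/365 for i=0..73
= 0.000351
P(match) = 1 - 0.000351 = 0.999649

P ≈ 0.9996 ≈ 99.96%


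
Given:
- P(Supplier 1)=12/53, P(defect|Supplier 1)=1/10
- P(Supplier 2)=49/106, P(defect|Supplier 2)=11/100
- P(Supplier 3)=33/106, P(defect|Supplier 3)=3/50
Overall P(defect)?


P(B) = Σ P(B|Aᵢ)×P(Aᵢ)
  1/10×12/53 = 6/265
  11/100×49/106 = 539/10600
  3/50×33/106 = 99/5300
Sum = 977/10600

P(defect) = 977/10600 ≈ 9.22%


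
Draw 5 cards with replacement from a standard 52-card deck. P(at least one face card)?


P(not a face card) = 40/52 = 10/13
P(none in 5 draws) = (10/13)^5 = 100000/371293
P(≥1 face card) = 1 - 100000/371293 = 271293/371293

P = 271293/371293 ≈ 73.07%


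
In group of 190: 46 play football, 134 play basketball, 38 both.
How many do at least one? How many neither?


|A∪B| = 46+134-38 = 142
Neither = 190-142 = 48

At least one: 142; Neither: 48


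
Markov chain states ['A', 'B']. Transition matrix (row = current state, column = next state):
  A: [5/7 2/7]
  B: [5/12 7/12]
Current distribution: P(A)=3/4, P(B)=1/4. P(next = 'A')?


P(next=A) = Σᵢ P(now=i)×P(i→A)
= 3/4×5/7 + 1/4×5/12
= 15/28 + 5/48 = 215/336

P = 215/336 ≈ 0.6399


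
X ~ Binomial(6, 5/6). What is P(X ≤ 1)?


P(X ≤ 1) = Σ P(X=i) for i=0..1
P(X=0) = 1/46656
P(X=1) = 5/7776
Sum = 31/46656

P(X ≤ 1) = 31/46656 ≈ 0.07%


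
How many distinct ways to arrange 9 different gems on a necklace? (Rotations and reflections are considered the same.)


Free circular arrangements: rotations and reflections both identified.
(n-1)!/2 = 8!/2 = 40320/2 = 20160

20160


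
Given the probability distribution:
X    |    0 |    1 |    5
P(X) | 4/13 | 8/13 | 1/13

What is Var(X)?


E[X] = 1
E[X²] = 33/13
Var(X) = E[X²] - (E[X])² = 33/13 - 1 = 20/13

Var(X) = 20/13 ≈ 1.5385


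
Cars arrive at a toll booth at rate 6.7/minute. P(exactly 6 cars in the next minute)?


Poisson(λ=6.7): P(X=6) = e^(-λ)×λ^k/k!
= e^(-6.7) × 6.7^6 / 6!
≈ 0.001230911903 × 90458.382169 / 720 ≈ 0.154648

P(X=6) ≈ 0.154648 ≈ 15.46%


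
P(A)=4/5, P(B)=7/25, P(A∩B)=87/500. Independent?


P(A)×P(B) = 28/125
P(A∩B) = 87/500
Not equal → NOT independent

No, not independent


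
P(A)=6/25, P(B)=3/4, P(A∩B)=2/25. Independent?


P(A)×P(B) = 9/50
P(A∩B) = 2/25
Not equal → NOT independent

No, not independent


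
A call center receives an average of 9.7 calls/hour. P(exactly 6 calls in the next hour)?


Poisson(λ=9.7): P(X=6) = e^(-λ)×λ^k/k!
= e^(-9.7) × 9.7^6 / 6!
≈ 6.128349505e-05 × 832972.004929 / 720 ≈ 0.070899

P(X=6) ≈ 0.070899 ≈ 7.09%


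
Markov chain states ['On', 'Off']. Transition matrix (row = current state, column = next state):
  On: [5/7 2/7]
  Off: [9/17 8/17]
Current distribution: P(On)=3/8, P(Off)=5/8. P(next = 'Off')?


P(next=Off) = Σᵢ P(now=i)×P(i→Off)
= 3/8×2/7 + 5/8×8/17
= 3/28 + 5/17 = 191/476

P = 191/476 ≈ 0.4013


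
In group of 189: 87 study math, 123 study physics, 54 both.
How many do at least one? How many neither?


|A∪B| = 87+123-54 = 156
Neither = 189-156 = 33

At least one: 156; Neither: 33


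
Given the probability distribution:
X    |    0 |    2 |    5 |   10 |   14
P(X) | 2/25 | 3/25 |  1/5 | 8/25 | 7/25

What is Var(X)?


E[X] = 209/25
E[X²] = 2309/25
Var(X) = E[X²] - (E[X])² = 2309/25 - 43681/625 = 14044/625

Var(X) = 14044/625 ≈ 22.4704


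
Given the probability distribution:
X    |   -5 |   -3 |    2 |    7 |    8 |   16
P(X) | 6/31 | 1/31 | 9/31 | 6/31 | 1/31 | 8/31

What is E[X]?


E[X] = Σ x·P(X=x)
= (-5)×(6/31) + (-3)×(1/31) + (2)×(9/31) + (7)×(6/31) + (8)×(1/31) + (16)×(8/31)
= 163/31

E[X] = 163/31


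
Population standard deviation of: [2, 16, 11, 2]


Mean = 31/4
  (2-31/4)²=529/16
  (16-31/4)²=1089/16
  (11-31/4)²=169/16
  (2-31/4)²=529/16
Σ(x-μ)² = 579/4
σ² = (579/4)/4 = 579/16

σ = √(579/16) ≈ 6.0156


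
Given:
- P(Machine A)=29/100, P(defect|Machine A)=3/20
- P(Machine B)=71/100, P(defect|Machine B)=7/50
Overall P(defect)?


P(B) = Σ P(B|Aᵢ)×P(Aᵢ)
  3/20×29/100 = 87/2000
  7/50×71/100 = 497/5000
Sum = 1429/10000

P(defect) = 1429/10000 ≈ 14.29%


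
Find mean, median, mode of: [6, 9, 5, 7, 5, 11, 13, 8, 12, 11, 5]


Sorted: [5, 5, 5, 6, 7, 8, 9, 11, 11, 12, 13]
Mean = 92/11
Median = 8
Freq: {6: 1, 9: 1, 5: 3, 7: 1, 11: 2, 13: 1, 8: 1, 12: 1}
Mode: [5]

Mean=92/11, Median=8, Mode=5


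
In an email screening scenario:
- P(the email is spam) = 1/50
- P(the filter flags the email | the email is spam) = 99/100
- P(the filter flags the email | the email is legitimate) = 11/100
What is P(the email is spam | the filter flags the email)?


Using Bayes' theorem:
P(A|B) = P(B|A)·P(A) / P(B)

P(the filter flags the email) = 99/100 × 1/50 + 11/100 × 49/50
= 99/5000 + 539/5000 = 319/2500

P(the email is spam|the filter flags the email) = (99/5000) / (319/2500) = 9/58

P(the email is spam|the filter flags the email) = 9/58 ≈ 15.52%


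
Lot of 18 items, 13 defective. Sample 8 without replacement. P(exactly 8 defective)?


Hypergeometric: C(13,8)×C(5,0)/C(18,8)
= 1287×1/43758 = 1/34

P(X=8) = 1/34 ≈ 2.94%


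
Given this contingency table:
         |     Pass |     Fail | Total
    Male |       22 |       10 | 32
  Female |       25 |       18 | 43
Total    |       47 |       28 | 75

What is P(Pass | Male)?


P(Pass | Male) = 22/(22+10) = 22/32 = 11/16

P(Pass|Male) = 11/16 ≈ 68.75%


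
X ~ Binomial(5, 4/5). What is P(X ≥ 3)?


P(X ≥ 3) = Σ P(X=i) for i=3..5
P(X=3) = 128/625
P(X=4) = 256/625
P(X=5) = 1024/3125
Sum = 2944/3125

P(X ≥ 3) = 2944/3125 ≈ 94.21%


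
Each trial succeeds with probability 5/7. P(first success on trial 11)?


Geometric: P(X=11) = (1-p)^(k-1)×p = (2/7)^10×5/7 = 5120/1977326743

P(X=11) = 5120/1977326743 ≈ 0.00%


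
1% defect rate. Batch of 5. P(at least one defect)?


P(all good) = (99/100)^5 = 9509900499/10000000000
P(≥1 defect) = 490099501/10000000000

P = 490099501/10000000000 ≈ 4.90%


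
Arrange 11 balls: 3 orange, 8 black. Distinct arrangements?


11!/(3!×8!) = 165

165


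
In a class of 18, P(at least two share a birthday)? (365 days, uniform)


P(all different) = Π(365-i)/365 for i=0..17
= 0.653089
P(match) = 1 - 0.653089 = 0.346911

P ≈ 0.3469 ≈ 34.69%


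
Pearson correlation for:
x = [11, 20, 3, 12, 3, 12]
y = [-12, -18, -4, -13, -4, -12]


n=6, Σx=61, Σy=-63, Σxy=-816, Σx²=827, Σy²=813
r = (6×(-816) - 61×(-63))/√((6×827 - 61²)(6×813 - (-63)²))
= -1053/√(1241×909) = -1053/√1128069 ≈ -1053/1062.1059 ≈ -0.9914

r ≈ -0.9914


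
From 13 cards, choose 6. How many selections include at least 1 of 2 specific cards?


Complement: C(13,6) - C(11,6) = 1716 - 462 = 1254

1254


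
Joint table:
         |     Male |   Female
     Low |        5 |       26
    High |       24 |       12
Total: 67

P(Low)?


P(Low) = (5+26)/67 = 31/67

P(Low) = 31/67 ≈ 46.27%


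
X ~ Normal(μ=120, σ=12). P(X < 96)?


z = (96-120)/12 = -2.0
P(Z < -2.0) = 0.0228

P(X < 96) ≈ 0.0228


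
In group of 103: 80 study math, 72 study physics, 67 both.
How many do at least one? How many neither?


|A∪B| = 80+72-67 = 85
Neither = 103-85 = 18

At least one: 85; Neither: 18


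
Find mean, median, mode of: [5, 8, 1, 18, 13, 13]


Sorted: [1, 5, 8, 13, 13, 18]
Mean = 58/6 = 29/3
Median = 21/2
Freq: {5: 1, 8: 1, 1: 1, 18: 1, 13: 2}
Mode: [13]

Mean=29/3, Median=21/2, Mode=13


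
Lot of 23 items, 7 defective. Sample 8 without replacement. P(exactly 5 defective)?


Hypergeometric: C(7,5)×C(16,3)/C(23,8)
= 21×560/490314 = 1960/81719

P(X=5) = 1960/81719 ≈ 2.40%


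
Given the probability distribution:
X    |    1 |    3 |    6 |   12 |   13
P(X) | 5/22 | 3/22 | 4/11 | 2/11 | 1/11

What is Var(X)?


E[X] = 68/11
E[X²] = 617/11
Var(X) = E[X²] - (E[X])² = 617/11 - 4624/121 = 2163/121

Var(X) = 2163/121 ≈ 17.8760


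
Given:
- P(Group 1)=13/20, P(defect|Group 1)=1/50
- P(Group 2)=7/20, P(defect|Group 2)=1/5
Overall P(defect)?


P(B) = Σ P(B|Aᵢ)×P(Aᵢ)
  1/50×13/20 = 13/1000
  1/5×7/20 = 7/100
Sum = 83/1000

P(defect) = 83/1000 ≈ 8.30%


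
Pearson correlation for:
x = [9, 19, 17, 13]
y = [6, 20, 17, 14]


n=4, Σx=58, Σy=57, Σxy=905, Σx²=900, Σy²=921
r = (4×905 - 58×57)/√((4×900 - 58²)(4×921 - 57²))
= 314/√(236×435) = 314/√102660 ≈ 314/320.4060 ≈ 0.9800

r ≈ 0.9800


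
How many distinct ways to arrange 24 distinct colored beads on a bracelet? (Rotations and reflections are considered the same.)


Free circular arrangements: rotations and reflections both identified.
(n-1)!/2 = 23!/2 = 25852016738884976640000/2 = 12926008369442488320000

12926008369442488320000


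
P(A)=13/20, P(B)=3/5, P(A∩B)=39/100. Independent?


P(A)×P(B) = 39/100
P(A∩B) = 39/100
Equal ✓ → Independent

Yes, independent


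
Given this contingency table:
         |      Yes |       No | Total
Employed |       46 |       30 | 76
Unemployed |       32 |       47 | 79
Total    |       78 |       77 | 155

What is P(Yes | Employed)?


P(Yes | Employed) = 46/(46+30) = 46/76 = 23/38

P(Yes|Employed) = 23/38 ≈ 60.53%


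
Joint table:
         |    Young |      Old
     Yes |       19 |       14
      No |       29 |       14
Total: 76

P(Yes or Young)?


P(Yes∨Young) = P(Yes) + P(Young) - P(Yes∧Young)
= (33 + 48 - 19)/76 = 62/76 = 31/38

P = 31/38 ≈ 81.58%


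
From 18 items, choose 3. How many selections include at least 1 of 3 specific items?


Complement: C(18,3) - C(15,3) = 816 - 455 = 361

361


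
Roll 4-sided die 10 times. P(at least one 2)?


P(no 2)^10 = (3/4)^10 = 59049/1048576
P(≥1) = 1 - 59049/1048576 = 989527/1048576

P = 989527/1048576 ≈ 94.37%


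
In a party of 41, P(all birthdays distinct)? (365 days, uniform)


P(all different) = Π(365-i)/365 for i=0..40
= (365/365)×(364/365)×...×(325/365)
= 0.096848

P ≈ 0.0968 ≈ 9.68%


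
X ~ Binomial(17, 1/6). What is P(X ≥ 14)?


P(X ≥ 14) = Σ P(X=i) for i=14..17
P(X=14) = 10625/2115832430592
P(X=15) = 425/2115832430592
P(X=16) = 85/16926659444736
P(X=17) = 1/16926659444736
Sum = 44243/8463329722368

P(X ≥ 14) = 44243/8463329722368 ≈ 0.00%


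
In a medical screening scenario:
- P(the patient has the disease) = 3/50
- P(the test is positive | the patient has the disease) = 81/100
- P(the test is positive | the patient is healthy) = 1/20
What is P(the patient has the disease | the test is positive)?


Using Bayes' theorem:
P(A|B) = P(B|A)·P(A) / P(B)

P(the test is positive) = 81/100 × 3/50 + 1/20 × 47/50
= 243/5000 + 47/1000 = 239/2500

P(the patient has the disease|the test is positive) = (243/5000) / (239/2500) = 243/478

P(the patient has the disease|the test is positive) = 243/478 ≈ 50.84%


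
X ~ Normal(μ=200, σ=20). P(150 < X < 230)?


z₁=(150-200)/20=-2.5, z₂=(230-200)/20=1.5
P = Φ(1.5) - Φ(-2.5) = 0.933193 - 0.006210 = 0.926983 ≈ 0.9270

P(150 < X < 230) ≈ 0.9270


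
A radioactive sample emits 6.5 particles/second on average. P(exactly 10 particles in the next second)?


Poisson(λ=6.5): P(X=10) = e^(-λ)×λ^k/k!
= e^(-6.5) × 6.5^10 / 10!
≈ 0.001503439193 × 134627433.446 / 3628800 ≈ 0.055777

P(X=10) ≈ 0.055777 ≈ 5.58%


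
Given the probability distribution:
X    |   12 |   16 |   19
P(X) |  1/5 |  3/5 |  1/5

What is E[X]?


E[X] = Σ x·P(X=x)
= (12)×(1/5) + (16)×(3/5) + (19)×(1/5)
= 79/5

E[X] = 79/5


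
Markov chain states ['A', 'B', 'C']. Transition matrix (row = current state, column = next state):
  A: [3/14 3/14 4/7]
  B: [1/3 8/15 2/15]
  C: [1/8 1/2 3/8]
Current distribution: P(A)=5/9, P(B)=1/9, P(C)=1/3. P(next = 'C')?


P(next=C) = Σᵢ P(now=i)×P(i→C)
= 5/9×4/7 + 1/9×2/15 + 1/3×3/8
= 20/63 + 2/135 + 1/8 = 3457/7560

P = 3457/7560 ≈ 0.4573


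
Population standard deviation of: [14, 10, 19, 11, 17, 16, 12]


Mean = 99/7
  (14-99/7)²=1/49
  (10-99/7)²=841/49
  (19-99/7)²=1156/49
  (11-99/7)²=484/49
  (17-99/7)²=400/49
  (16-99/7)²=169/49
  (12-99/7)²=225/49
Σ(x-μ)² = 468/7
σ² = (468/7)/7 = 468/49

σ = √(468/49) ≈ 3.0905


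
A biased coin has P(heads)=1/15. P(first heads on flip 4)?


Geometric: P(X=4) = (1-p)^(k-1)×p = (14/15)^3×1/15 = 2744/50625

P(X=4) = 2744/50625 ≈ 5.42%


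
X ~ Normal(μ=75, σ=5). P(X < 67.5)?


z = (67.5-75)/5 = -1.5
P(Z < -1.5) = 0.0668

P(X < 67.5) ≈ 0.0668


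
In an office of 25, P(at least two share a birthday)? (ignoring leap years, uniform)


P(all different) = Π(365-i)/365 for i=0..24
= 0.431300
P(match) = 1 - 0.431300 = 0.568700

P ≈ 0.5687 ≈ 56.87%


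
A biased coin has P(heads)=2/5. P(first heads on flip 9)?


Geometric: P(X=9) = (1-p)^(k-1)×p = (3/5)^8×2/5 = 13122/1953125

P(X=9) = 13122/1953125 ≈ 0.67%


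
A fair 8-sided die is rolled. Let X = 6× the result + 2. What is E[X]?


E[die] = (1+8)/2 = 9/2
E[X] = 6×9/2 + 2 = 29

E[X] = 29


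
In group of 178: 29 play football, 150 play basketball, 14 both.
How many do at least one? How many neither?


|A∪B| = 29+150-14 = 165
Neither = 178-165 = 13

At least one: 165; Neither: 13


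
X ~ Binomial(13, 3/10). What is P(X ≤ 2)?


P(X ≤ 2) = Σ P(X=i) for i=0..2
P(X=0) = 96889010407/10000000000000
P(X=1) = 539810200839/10000000000000
P(X=2) = 694041686793/5000000000000
Sum = 1977326743/9765625000

P(X ≤ 2) = 1977326743/9765625000 ≈ 20.25%


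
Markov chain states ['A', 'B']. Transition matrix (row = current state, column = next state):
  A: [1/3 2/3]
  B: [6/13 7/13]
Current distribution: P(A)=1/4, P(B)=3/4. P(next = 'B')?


P(next=B) = Σᵢ P(now=i)×P(i→B)
= 1/4×2/3 + 3/4×7/13
= 1/6 + 21/52 = 89/156

P = 89/156 ≈ 0.5705


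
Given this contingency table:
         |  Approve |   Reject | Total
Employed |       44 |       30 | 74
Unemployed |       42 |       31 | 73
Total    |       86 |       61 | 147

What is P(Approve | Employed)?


P(Approve | Employed) = 44/(44+30) = 44/74 = 22/37

P(Approve|Employed) = 22/37 ≈ 59.46%


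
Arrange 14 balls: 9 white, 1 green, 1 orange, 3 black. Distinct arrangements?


14!/(9!×1!×1!×3!) = 40040

40040


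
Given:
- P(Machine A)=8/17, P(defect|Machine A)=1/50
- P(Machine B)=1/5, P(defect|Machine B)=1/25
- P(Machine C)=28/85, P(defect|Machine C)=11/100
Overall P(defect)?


P(B) = Σ P(B|Aᵢ)×P(Aᵢ)
  1/50×8/17 = 4/425
  1/25×1/5 = 1/125
  11/100×28/85 = 77/2125
Sum = 114/2125

P(defect) = 114/2125 ≈ 5.36%


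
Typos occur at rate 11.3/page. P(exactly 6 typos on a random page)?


Poisson(λ=11.3): P(X=6) = e^(-λ)×λ^k/k!
= e^(-11.3) × 11.3^6 / 6!
≈ 1.237292426e-05 × 2081951.75261 / 720 ≈ 0.035778

P(X=6) ≈ 0.035778 ≈ 3.58%


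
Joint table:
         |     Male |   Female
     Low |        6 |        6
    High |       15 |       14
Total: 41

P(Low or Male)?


P(Low∨Male) = P(Low) + P(Male) - P(Low∧Male)
= (12 + 21 - 6)/41 = 27/41

P = 27/41 ≈ 65.85%


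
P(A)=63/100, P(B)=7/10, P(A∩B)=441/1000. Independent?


P(A)×P(B) = 441/1000
P(A∩B) = 441/1000
Equal ✓ → Independent

Yes, independent


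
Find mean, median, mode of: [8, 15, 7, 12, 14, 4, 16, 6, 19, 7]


Sorted: [4, 6, 7, 7, 8, 12, 14, 15, 16, 19]
Mean = 108/10 = 54/5
Median = 10
Freq: {8: 1, 15: 1, 7: 2, 12: 1, 14: 1, 4: 1, 16: 1, 6: 1, 19: 1}
Mode: [7]

Mean=54/5, Median=10, Mode=7


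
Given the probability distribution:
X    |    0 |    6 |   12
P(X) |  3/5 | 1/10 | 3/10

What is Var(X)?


E[X] = 21/5
E[X²] = 234/5
Var(X) = E[X²] - (E[X])² = 234/5 - 441/25 = 729/25

Var(X) = 729/25 ≈ 29.1600


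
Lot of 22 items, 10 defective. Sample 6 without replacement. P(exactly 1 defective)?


Hypergeometric: C(10,1)×C(12,5)/C(22,6)
= 10×792/74613 = 240/2261

P(X=1) = 240/2261 ≈ 10.61%


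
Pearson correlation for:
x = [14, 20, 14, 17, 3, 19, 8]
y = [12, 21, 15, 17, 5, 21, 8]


n=7, Σx=95, Σy=99, Σxy=1565, Σx²=1515, Σy²=1629
r = (7×1565 - 95×99)/√((7×1515 - 95²)(7×1629 - 99²))
= 1550/√(1580×1602) = 1550/√2531160 ≈ 1550/1590.9620 ≈ 0.9743

r ≈ 0.9743


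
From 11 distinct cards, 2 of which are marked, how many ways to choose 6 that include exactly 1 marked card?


Choose 1 of the 2 marked cards and 5 of the other 9 cards:
C(2,1)×C(9,5) = 2×126 = 252

252


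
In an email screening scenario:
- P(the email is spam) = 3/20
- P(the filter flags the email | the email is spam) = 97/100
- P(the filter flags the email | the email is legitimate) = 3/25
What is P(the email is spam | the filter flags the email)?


Using Bayes' theorem:
P(A|B) = P(B|A)·P(A) / P(B)

P(the filter flags the email) = 97/100 × 3/20 + 3/25 × 17/20
= 291/2000 + 51/500 = 99/400

P(the email is spam|the filter flags the email) = (291/2000) / (99/400) = 97/165

P(the email is spam|the filter flags the email) = 97/165 ≈ 58.79%


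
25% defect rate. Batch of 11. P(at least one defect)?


P(all good) = (3/4)^11 = 177147/4194304
P(≥1 defect) = 4017157/4194304

P = 4017157/4194304 ≈ 95.78%


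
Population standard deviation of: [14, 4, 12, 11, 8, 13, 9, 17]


Mean = 88/8 = 11
  (14-11)²=9
  (4-11)²=49
  (12-11)²=1
  (11-11)²=0
  (8-11)²=9
  (13-11)²=4
  (9-11)²=4
  (17-11)²=36
Σ(x-μ)² = 112
σ² = 112/8 = 14

σ = √(14) ≈ 3.7417


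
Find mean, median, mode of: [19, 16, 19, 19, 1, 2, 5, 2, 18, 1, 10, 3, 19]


Sorted: [1, 1, 2, 2, 3, 5, 10, 16, 18, 19, 19, 19, 19]
Mean = 134/13
Median = 10
Freq: {19: 4, 16: 1, 1: 2, 2: 2, 5: 1, 18: 1, 10: 1, 3: 1}
Mode: [19]

Mean=134/13, Median=10, Mode=19


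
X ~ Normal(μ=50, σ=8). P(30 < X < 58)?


z₁=(30-50)/8=-2.5, z₂=(58-50)/8=1.0
P = Φ(1.0) - Φ(-2.5) = 0.841345 - 0.006210 = 0.835135 ≈ 0.8351

P(30 < X < 58) ≈ 0.8351


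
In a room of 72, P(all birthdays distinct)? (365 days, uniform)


P(all different) = Π(365-i)/365 for i=0..71
= (365/365)×(364/365)×...×(294/365)
= 0.000547

P ≈ 0.0005 ≈ 0.05%


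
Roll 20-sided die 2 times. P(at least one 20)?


P(no 20)^2 = (19/20)^2 = 361/400
P(≥1) = 1 - 361/400 = 39/400

P = 39/400 ≈ 9.75%


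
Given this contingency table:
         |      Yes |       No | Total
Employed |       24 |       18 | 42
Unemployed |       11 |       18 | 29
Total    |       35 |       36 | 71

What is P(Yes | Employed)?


P(Yes | Employed) = 24/(24+18) = 24/42 = 4/7

P(Yes|Employed) = 4/7 ≈ 57.14%


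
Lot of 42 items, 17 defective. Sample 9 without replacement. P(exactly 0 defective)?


Hypergeometric: C(17,0)×C(25,9)/C(42,9)
= 1×2042975/445891810 = 1265/276094

P(X=0) = 1265/276094 ≈ 0.46%


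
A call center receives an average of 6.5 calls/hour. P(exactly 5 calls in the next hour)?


Poisson(λ=6.5): P(X=5) = e^(-λ)×λ^k/k!
= e^(-6.5) × 6.5^5 / 5!
≈ 0.001503439193 × 11602.90625 / 120 ≈ 0.145369

P(X=5) ≈ 0.145369 ≈ 14.54%


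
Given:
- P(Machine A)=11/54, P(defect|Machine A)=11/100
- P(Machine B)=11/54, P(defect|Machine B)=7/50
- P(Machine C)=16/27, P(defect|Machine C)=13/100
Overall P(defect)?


P(B) = Σ P(B|Aᵢ)×P(Aᵢ)
  11/100×11/54 = 121/5400
  7/50×11/54 = 77/2700
  13/100×16/27 = 52/675
Sum = 691/5400

P(defect) = 691/5400 ≈ 12.80%


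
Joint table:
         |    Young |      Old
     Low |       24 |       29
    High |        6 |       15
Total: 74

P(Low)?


P(Low) = (24+29)/74 = 53/74

P(Low) = 53/74 ≈ 71.62%


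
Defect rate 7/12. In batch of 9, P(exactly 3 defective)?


Binomial: P(X=3) = C(9,3)×p^3×(1-p)^6
= 84 × 343/1728 × 15625/2985984 = 37515625/429981696

P(X=3) = 37515625/429981696 ≈ 8.72%


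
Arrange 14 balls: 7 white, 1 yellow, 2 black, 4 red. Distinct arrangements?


14!/(7!×1!×2!×4!) = 360360

360360


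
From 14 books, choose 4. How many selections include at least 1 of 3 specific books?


Complement: C(14,4) - C(11,4) = 1001 - 330 = 671

671


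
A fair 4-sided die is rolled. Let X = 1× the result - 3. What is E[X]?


E[die] = (1+4)/2 = 5/2
E[X] = 1×5/2 - 3 = -1/2

E[X] = -1/2


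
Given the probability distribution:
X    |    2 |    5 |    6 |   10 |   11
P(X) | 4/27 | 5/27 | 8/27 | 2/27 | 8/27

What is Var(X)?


E[X] = 7
E[X²] = 1597/27
Var(X) = E[X²] - (E[X])² = 1597/27 - 49 = 274/27

Var(X) = 274/27 ≈ 10.1481
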